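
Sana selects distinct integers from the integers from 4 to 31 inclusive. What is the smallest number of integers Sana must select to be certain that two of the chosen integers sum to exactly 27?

Two chosen integers sum to 27 exactly when both halves of some pair {x, 27−x} with 4 ≤ x ≤ 27−x ≤ 23 are chosen — 10 such pairs.
The remaining 8 elements (those with no distinct partner in range) can never complete a 27-sum, so the worst case takes all of them and one from each pair: 8 + 10 = 18.
The 19th integer has to be the second member of some pair, so 18 + 1 = 19.

19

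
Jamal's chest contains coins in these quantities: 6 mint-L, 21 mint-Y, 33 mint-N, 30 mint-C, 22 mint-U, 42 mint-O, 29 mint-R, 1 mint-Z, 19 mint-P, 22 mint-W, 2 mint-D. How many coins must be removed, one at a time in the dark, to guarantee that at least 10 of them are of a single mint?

By pigeonhole, put each drawn coin into a box by mint. The largest draw with every box below 10 takes min(count, 9) from each mint; mints with fewer than 9 contribute all they have.
Σ min(cᵢ, 9) = 6 + 9 + 9 + 9 + 9 + 9 + 9 + 1 + 9 + 9 + 2 = 81.
Draw number 81 + 1 = 82 must push one box to 10.

82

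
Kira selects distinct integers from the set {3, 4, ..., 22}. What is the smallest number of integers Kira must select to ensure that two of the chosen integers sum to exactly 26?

Group the elements by complementary pair {x, 26−x}: {4,22}, {5,21}, {6,20}, …, giving 9 two-element pairs, the single value 13 (it cannot pair with itself since the integers are distinct), and 1 integer whose partner 26−x falls outside [3,22].
Treating each of those 11 groups as a pigeonhole, one can pick one integer per group — 11 integers — with no two summing to 26.
The 12th integer lands in an occupied pair, forcing a sum of 26.

12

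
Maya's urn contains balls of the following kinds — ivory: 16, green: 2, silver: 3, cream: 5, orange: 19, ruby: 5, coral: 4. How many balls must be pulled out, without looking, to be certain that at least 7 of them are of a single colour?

By pigeonhole, the 7 colours are the holes; the balls drawn are the pigeons.
To avoid 7 of any one colour, the worst case takes at most 6 of each colour, or every ball of a colour that has fewer than 6.
That gives 6 + 2 + 3 + 5 + 6 + 5 + 4 = 31 balls with no colour reaching 7.
The next ball forces some colour to 7, so 31 + 1 = 32.

32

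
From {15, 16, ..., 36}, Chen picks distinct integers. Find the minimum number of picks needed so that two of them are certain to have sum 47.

14

A set avoiding the sum 47 can contain at most one of each pair {x, 47−x}, plus the 4 elements whose complement lies outside the range.
The integers 24, …, 36 (13 of them) are such a set: any two sum to at least 24+25 = 49 > 47.
By the pigeonhole principle, any 14th integer completes one of the 9 pairs, so 14 choices force a sum of 47.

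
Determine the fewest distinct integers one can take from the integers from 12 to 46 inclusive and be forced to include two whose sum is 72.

26

Group the elements by complementary pair {x, 72−x}: {26,46}, {27,45}, {28,44}, …, giving 10 two-element pairs; the single value 36 (it cannot pair with itself since the integers are distinct); and 14 integers whose partner 72−x falls outside [12,46].
Pigeonhole: treating each of those 25 groups as a pigeonhole, one can pick one integer per group — 25 integers — with no two summing to 72.
The 26th integer lands in an occupied pair, forcing a sum of 72.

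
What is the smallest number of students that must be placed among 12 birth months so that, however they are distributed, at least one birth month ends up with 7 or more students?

With 72 students one could put exactly 6 in each of the 12 birth months, and no birth month would reach 7.
One more student must land in a birth month that already has 6, giving it 7.
So 12 × 6 + 1 = 73 students are required.

73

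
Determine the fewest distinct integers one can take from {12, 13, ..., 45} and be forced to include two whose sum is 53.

20

Two chosen integers sum to 53 exactly when both halves of some pair {x, 53−x} with 12 ≤ x ≤ 53−x ≤ 41 are chosen — 15 such pairs.
The remaining 4 elements (those with no distinct partner in range) can never complete a 53-sum, so the worst case takes all of them and one from each pair: 4 + 15 = 19.
The 20th integer has to be the second member of some pair, so 19 + 1 = 20.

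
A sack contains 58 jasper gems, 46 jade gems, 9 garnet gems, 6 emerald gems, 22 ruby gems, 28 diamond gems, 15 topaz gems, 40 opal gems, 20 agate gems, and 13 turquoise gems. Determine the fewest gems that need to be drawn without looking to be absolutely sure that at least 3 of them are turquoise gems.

247

In the worst case for collecting turquoise gems, every non-turquoise gem comes out first.
There are 58 + 46 + 9 + 6 + 22 + 28 + 15 + 40 + 20 = 244 non-turquoise gems altogether.
After those, each further gem must be turquoise, so 244 + 3 = 247 draws guarantee 3 turquoise gems.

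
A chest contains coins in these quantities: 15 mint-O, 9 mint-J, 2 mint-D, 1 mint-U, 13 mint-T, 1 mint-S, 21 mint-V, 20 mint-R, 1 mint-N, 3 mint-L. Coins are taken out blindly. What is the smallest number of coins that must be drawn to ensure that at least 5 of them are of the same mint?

By pigeonhole, the 10 mints are the holes; the coins drawn are the pigeons.
To avoid 5 of any one mint, the worst case takes at most 4 of each mint, or every coin of a mint that has fewer than 4.
That gives 4 + 4 + 2 + 1 + 4 + 1 + 4 + 4 + 1 + 3 = 28 coins with no mint reaching 5.
The next coin forces some mint to 5, so 28 + 1 = 29.

29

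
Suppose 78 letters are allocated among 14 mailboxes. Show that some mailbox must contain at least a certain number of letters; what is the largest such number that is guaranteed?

By pigeonhole, the 14 mailboxes are the holes and the 78 letters are the pigeons.
If every mailbox held at most 5 letters, the total would be at most 14 × 5 = 70, which is less than 78.
So some mailbox holds at least ⌈78/14⌉ = 6 letters.

6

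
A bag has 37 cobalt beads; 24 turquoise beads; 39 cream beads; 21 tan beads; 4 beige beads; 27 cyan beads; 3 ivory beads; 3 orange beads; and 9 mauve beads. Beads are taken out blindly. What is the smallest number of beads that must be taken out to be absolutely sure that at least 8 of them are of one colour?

53

An adversary could hand out at most 7 beads per colour (beige, ivory, orange run out sooner): 7 + 7 + 7 + 7 + 4 + 7 + 3 + 3 + 7 = 52 beads and still no colour has 8.
One more bead lands in a colour already at 7, so 53 draws are enough and 52 are not.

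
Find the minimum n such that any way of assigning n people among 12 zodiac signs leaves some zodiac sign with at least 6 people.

61

With 60 people one could put exactly 5 in each of the 12 zodiac signs, and no zodiac sign would reach 6.
By pigeonhole, one more person must land in a zodiac sign that already has 5, giving it 6.
So 12 × 5 + 1 = 61 people are required.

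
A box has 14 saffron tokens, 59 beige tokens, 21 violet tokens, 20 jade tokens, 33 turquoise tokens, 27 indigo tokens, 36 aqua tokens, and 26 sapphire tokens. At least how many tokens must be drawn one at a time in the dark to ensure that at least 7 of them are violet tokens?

222

In the worst case for collecting violet tokens, every non-violet token comes out first.
There are 14 + 59 + 20 + 33 + 27 + 36 + 26 = 215 non-violet tokens altogether.
After those, each further token must be violet, so 215 + 7 = 222 draws guarantee 7 violet tokens.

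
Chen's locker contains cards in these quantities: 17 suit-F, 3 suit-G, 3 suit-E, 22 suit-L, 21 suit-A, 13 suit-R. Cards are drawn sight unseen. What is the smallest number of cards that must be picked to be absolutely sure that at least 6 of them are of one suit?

An adversary could hand out at most 5 cards per suit (suit-G, suit-E run out sooner): 5 + 3 + 3 + 5 + 5 + 5 = 26 cards and still no suit has 6.
Pigeonhole: one more card lands in a suit already at 5, so 27 draws are enough and 26 are not.

27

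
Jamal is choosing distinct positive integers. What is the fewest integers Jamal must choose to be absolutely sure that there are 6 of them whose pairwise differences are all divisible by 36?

181

Integers whose pairwise differences are multiples of 36 are exactly those sharing a remainder mod 36. By pigeonhole, the 36 residue classes mod 36 are the pigeonholes.
With 180 integers one could put 5 in each residue class and have no class reach 6.
The 181st integer pushes some class to 6, so 36·5 + 1 = 181.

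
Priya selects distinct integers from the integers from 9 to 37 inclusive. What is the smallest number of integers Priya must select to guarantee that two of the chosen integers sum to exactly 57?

21

Two chosen integers sum to 57 exactly when both halves of some pair {x, 57−x} with 20 ≤ x ≤ 57−x ≤ 37 are chosen — 9 such pairs.
The remaining 11 elements (those with no distinct partner in range) can never complete a 57-sum, so the worst case takes all of them and one from each pair: 11 + 9 = 20.
By the pigeonhole principle, the 21st integer has to be the second member of some pair, so 20 + 1 = 21.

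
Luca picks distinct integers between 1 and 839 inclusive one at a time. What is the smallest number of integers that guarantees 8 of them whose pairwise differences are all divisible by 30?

Integers whose pairwise differences are multiples of 30 are exactly those sharing a remainder mod 30. The 30 residue classes mod 30 are the pigeonholes.
With 210 integers one could put 7 in each residue class and have no class reach 8.
The 211th integer pushes some class to 8, so 30·7 + 1 = 211.

211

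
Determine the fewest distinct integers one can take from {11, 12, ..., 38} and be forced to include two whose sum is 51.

Group the elements by complementary pair {x, 51−x}: {13,38}, {14,37}, {15,36}, …, giving 13 two-element pairs and 2 integers whose partner 51−x falls outside [11,38].
Treating each of those 15 groups as a pigeonhole, one can pick one integer per group — 15 integers — with no two summing to 51.
The 16th integer lands in an occupied pair, forcing a sum of 51.

16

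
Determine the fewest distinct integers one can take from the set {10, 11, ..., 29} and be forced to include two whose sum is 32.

15

Group the elements by complementary pair {x, 32−x}: {10,22}, {11,21}, {12,20}, …, giving 6 two-element pairs, the single value 16 (it cannot pair with itself since the integers are distinct), and 7 integers whose partner 32−x falls outside [10,29].
By the pigeonhole principle, treating each of those 14 groups as a pigeonhole, one can pick one integer per group — 14 integers — with no two summing to 32.
The 15th integer lands in an occupied pair, forcing a sum of 32.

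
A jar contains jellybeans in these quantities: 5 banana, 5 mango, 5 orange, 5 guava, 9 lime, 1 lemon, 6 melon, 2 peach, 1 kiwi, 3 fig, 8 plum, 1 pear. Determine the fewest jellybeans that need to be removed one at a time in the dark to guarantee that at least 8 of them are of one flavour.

49

The 12 flavours are the holes; the jellybeans drawn are the pigeons.
To avoid 8 of any one flavour, the worst case takes at most 7 of each flavour, or every jellybean of a flavour that has fewer than 7.
That gives 5 + 5 + 5 + 5 + 7 + 1 + 6 + 2 + 1 + 3 + 7 + 1 = 48 jellybeans with no flavour reaching 8.
The next jellybean forces some flavour to 8, so 48 + 1 = 49.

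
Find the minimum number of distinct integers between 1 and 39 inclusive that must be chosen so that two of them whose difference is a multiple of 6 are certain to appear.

Integers whose pairwise differences are multiples of 6 are exactly those sharing a remainder mod 6. By the pigeonhole principle, the 6 residue classes mod 6 are the pigeonholes.
With 6 integers one could put 1 in each residue class and have no class reach 2.
The 7th integer pushes some class to 2, so 6·1 + 1 = 7.

7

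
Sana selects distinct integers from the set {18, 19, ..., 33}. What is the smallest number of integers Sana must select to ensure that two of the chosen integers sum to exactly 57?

Group the elements by complementary pair {x, 57−x}: {24,33}, {25,32}, {26,31}, …, giving 5 two-element pairs and 6 integers whose partner 57−x falls outside [18,33].
By the pigeonhole principle, treating each of those 11 groups as a pigeonhole, one can pick one integer per group — 11 integers — with no two summing to 57.
The 12th integer lands in an occupied pair, forcing a sum of 57.

12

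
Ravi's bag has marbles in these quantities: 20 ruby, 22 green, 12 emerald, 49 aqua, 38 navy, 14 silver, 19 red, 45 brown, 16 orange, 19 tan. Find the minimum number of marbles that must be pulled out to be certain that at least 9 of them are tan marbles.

244

In the worst case for collecting tan marbles, every non-tan marble comes out first.
There are 20 + 22 + 12 + 49 + 38 + 14 + 19 + 45 + 16 = 235 non-tan marbles altogether.
After those, each further marble must be tan, so 235 + 9 = 244 draws guarantee 9 tan marbles.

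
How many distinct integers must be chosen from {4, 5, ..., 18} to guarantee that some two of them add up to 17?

11

Group the elements by complementary pair {x, 17−x}: {4,13}, {5,12}, {6,11}, …, giving 5 two-element pairs and 5 integers whose partner 17−x falls outside [4,18].
Pigeonhole: treating each of those 10 groups as a pigeonhole, one can pick one integer per group — 10 integers — with no two summing to 17.
The 11th integer lands in an occupied pair, forcing a sum of 17.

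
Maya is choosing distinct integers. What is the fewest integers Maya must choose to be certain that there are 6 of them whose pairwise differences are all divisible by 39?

196

Integers whose pairwise differences are multiples of 39 are exactly those sharing a remainder mod 39. By the pigeonhole principle, the 39 residue classes mod 39 are the pigeonholes.
With 195 integers one could put 5 in each residue class and have no class reach 6.
The 196th integer pushes some class to 6, so 39·5 + 1 = 196.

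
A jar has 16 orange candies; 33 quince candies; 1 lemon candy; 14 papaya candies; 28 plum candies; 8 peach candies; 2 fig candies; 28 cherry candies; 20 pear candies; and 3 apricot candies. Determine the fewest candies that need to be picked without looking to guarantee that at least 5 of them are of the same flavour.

35

An adversary could hand out at most 4 candies per flavour (lemon, fig, apricot run out sooner): 4 + 4 + 1 + 4 + 4 + 4 + 2 + 4 + 4 + 3 = 34 candies and still no flavour has 5.
One more candy lands in a flavour already at 4, so 35 draws are enough and 34 are not.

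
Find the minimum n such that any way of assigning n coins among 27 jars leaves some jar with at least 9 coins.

With 216 coins one could put exactly 8 in each of the 27 jars, and no jar would reach 9.
One more coin must land in a jar that already has 8, giving it 9.
So 27 × 8 + 1 = 217 coins are required.

217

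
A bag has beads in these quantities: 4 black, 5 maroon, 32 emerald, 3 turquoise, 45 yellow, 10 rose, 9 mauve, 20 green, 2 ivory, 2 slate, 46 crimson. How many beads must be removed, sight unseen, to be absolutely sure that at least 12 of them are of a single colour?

By pigeonhole, the 11 colours are the holes; the beads drawn are the pigeons.
To avoid 12 of any one colour, the worst case takes at most 11 of each colour, or every bead of a colour that has fewer than 11.
That gives 4 + 5 + 11 + 3 + 11 + 10 + 9 + 11 + 2 + 2 + 11 = 79 beads with no colour reaching 12.
The next bead forces some colour to 12, so 79 + 1 = 80.

80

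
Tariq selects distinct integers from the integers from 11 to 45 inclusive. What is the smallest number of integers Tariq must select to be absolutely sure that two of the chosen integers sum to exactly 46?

A set avoiding the sum 46 can contain at most one of each pair {x, 46−x}, plus the 11 elements whose complement lies outside the range or equal to its own complement.
The integers 23, …, 45 (23 of them) are such a set: any two sum to at least 23+24 = 47 > 46.
Pigeonhole: any 24th integer completes one of the 12 pairs, so 24 choices force a sum of 46.

24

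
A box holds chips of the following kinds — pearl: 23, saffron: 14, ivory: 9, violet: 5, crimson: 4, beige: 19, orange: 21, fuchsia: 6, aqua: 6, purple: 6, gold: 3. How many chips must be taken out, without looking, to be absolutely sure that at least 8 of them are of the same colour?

An adversary could hand out at most 7 chips per colour (6 colours run out sooner): 7 + 7 + 7 + 5 + 4 + 7 + 7 + 6 + 6 + 6 + 3 = 65 chips and still no colour has 8.
By the pigeonhole principle, one more chip lands in a colour already at 7, so 66 draws are enough and 65 are not.

66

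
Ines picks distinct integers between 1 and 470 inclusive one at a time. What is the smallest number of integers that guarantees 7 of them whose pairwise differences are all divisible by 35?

Integers whose pairwise differences are multiples of 35 are exactly those sharing a remainder mod 35. By pigeonhole, the 35 residue classes mod 35 are the pigeonholes.
With 210 integers one could put 6 in each residue class and have no class reach 7.
The 211th integer pushes some class to 7, so 35·6 + 1 = 211.

211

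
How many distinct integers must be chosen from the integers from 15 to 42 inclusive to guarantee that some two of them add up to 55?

16

A set avoiding the sum 55 can contain at most one of each pair {x, 55−x}, plus the 2 elements whose complement lies outside the range.
The integers 28, …, 42 (15 of them) are such a set: any two sum to at least 28+29 = 57 > 55.
Any 16th integer completes one of the 13 pairs, so 16 choices force a sum of 55.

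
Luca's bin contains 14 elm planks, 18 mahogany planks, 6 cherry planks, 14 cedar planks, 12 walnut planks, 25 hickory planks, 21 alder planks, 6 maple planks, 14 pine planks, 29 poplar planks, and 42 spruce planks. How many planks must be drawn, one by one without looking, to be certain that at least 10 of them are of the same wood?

94

Pigeonhole: put each drawn plank into a box by wood. The largest draw with every box below 10 takes min(count, 9) from each wood; woods with fewer than 9 contribute all they have.
Σ min(cᵢ, 9) = 9 + 9 + 6 + 9 + 9 + 9 + 9 + 6 + 9 + 9 + 9 = 93.
Draw number 93 + 1 = 94 must push one box to 10.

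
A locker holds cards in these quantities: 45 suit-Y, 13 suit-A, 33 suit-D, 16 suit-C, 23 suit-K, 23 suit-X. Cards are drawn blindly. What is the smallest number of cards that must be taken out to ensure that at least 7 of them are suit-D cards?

127

In the worst case for collecting suit-D cards, every non-suit-D card comes out first.
There are 45 + 13 + 16 + 23 + 23 = 120 non-suit-D cards altogether.
After those, each further card must be suit-D, so 120 + 7 = 127 draws guarantee 7 suit-D cards.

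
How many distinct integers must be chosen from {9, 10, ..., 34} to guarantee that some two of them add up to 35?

18

A set avoiding the sum 35 can contain at most one of each pair {x, 35−x}, plus the 8 elements whose complement lies outside the range.
The integers 18, …, 34 (17 of them) are such a set: any two sum to at least 18+19 = 37 > 35.
Any 18th integer completes one of the 9 pairs, so 18 choices force a sum of 35.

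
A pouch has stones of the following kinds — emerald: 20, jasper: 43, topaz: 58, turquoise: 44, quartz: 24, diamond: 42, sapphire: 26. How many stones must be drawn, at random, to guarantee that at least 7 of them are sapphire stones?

238

In the worst case for collecting sapphire stones, every non-sapphire stone comes out first.
There are 20 + 43 + 58 + 44 + 24 + 42 = 231 non-sapphire stones altogether.
After those, each further stone must be sapphire, so 231 + 7 = 238 draws guarantee 7 sapphire stones.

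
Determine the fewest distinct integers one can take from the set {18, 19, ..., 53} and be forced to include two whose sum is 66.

22

Two chosen integers sum to 66 exactly when both halves of some pair {x, 66−x} with 18 ≤ x ≤ 66−x ≤ 48 are chosen — 15 such pairs.
The remaining 6 elements (those with no distinct partner in range) can never complete a 66-sum, so the worst case takes all of them and one from each pair: 6 + 15 = 21.
Pigeonhole: the 22nd integer has to be the second member of some pair, so 21 + 1 = 22.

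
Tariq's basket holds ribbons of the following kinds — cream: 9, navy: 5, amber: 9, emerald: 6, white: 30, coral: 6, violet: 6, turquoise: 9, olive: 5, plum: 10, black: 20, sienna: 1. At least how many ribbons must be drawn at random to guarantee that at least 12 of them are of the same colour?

Pigeonhole: the 12 colours are the holes; the ribbons drawn are the pigeons.
To avoid 12 of any one colour, the worst case takes at most 11 of each colour, or every ribbon of a colour that has fewer than 11.
That gives 9 + 5 + 9 + 6 + 11 + 6 + 6 + 9 + 5 + 10 + 11 + 1 = 88 ribbons with no colour reaching 12.
The next ribbon forces some colour to 12, so 88 + 1 = 89.

89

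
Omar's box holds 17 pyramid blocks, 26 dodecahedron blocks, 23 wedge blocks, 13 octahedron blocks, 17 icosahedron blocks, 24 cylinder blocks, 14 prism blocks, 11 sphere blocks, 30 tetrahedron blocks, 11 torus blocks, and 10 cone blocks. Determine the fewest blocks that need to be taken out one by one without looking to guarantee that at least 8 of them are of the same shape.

An adversary could hand out at most 7 blocks per shape: 7 + 7 + 7 + 7 + 7 + 7 + 7 + 7 + 7 + 7 + 7 = 77 blocks and still no shape has 8.
By the pigeonhole principle, one more block lands in a shape already at 7, so 78 draws are enough and 77 are not.

78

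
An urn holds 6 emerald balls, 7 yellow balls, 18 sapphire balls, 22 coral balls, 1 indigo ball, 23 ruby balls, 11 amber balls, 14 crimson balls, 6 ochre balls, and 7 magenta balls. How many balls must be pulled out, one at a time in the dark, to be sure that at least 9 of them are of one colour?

An adversary could hand out at most 8 balls per colour (5 colours run out sooner): 6 + 7 + 8 + 8 + 1 + 8 + 8 + 8 + 6 + 7 = 67 balls and still no colour has 9.
One more ball lands in a colour already at 8, so 68 draws are enough and 67 are not.

68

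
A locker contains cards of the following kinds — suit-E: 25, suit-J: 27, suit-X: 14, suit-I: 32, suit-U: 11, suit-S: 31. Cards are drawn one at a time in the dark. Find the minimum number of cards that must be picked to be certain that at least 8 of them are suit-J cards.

121

In the worst case for collecting suit-J cards, every non-suit-J card comes out first.
There are 25 + 14 + 32 + 11 + 31 = 113 non-suit-J cards altogether.
After those, each further card must be suit-J, so 113 + 8 = 121 draws guarantee 8 suit-J cards.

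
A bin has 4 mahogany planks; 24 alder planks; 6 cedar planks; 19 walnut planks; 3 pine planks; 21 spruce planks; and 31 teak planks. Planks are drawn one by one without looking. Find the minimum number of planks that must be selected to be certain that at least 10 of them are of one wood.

50

An adversary could hand out at most 9 planks per wood (mahogany, cedar, pine run out sooner): 4 + 9 + 6 + 9 + 3 + 9 + 9 = 49 planks and still no wood has 10.
By the pigeonhole principle, one more plank lands in a wood already at 9, so 50 draws are enough and 49 are not.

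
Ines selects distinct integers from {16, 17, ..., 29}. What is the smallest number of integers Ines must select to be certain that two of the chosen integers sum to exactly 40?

11

Group the elements by complementary pair {x, 40−x}: {16,24}, {17,23}, {18,22}, …, giving 4 two-element pairs, the single value 20 (it cannot pair with itself since the integers are distinct), and 5 integers whose partner 40−x falls outside [16,29].
Treating each of those 10 groups as a pigeonhole, one can pick one integer per group — 10 integers — with no two summing to 40.
The 11th integer lands in an occupied pair, forcing a sum of 40.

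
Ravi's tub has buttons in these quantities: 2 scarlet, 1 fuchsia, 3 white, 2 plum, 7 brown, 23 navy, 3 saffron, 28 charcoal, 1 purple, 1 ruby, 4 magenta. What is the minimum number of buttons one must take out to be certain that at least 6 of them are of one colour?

An adversary could hand out at most 5 buttons per colour (8 colours run out sooner): 2 + 1 + 3 + 2 + 5 + 5 + 3 + 5 + 1 + 1 + 4 = 32 buttons and still no colour has 6.
By the pigeonhole principle, one more button lands in a colour already at 5, so 33 draws are enough and 32 are not.

33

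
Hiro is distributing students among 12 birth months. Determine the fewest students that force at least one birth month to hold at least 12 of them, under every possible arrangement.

133

With 132 students one could put exactly 11 in each of the 12 birth months, and no birth month would reach 12.
One more student must land in a birth month that already has 11, giving it 12.
So 12 × 11 + 1 = 133 students are required.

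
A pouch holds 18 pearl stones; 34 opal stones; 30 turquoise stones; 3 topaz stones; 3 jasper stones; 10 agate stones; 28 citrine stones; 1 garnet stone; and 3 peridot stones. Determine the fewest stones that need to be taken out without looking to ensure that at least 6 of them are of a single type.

36

By the pigeonhole principle, the 9 types are the holes; the stones drawn are the pigeons.
To avoid 6 of any one type, the worst case takes at most 5 of each type, or every stone of a type that has fewer than 5.
That gives 5 + 5 + 5 + 3 + 3 + 5 + 5 + 1 + 3 = 35 stones with no type reaching 6.
The next stone forces some type to 6, so 35 + 1 = 36.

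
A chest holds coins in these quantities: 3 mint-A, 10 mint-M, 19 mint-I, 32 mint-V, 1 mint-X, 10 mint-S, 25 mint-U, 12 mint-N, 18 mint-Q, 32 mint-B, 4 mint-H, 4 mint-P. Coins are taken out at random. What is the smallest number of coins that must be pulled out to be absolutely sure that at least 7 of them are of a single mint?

By pigeonhole, put each drawn coin into a box by mint. The largest draw with every box below 7 takes min(count, 6) from each mint; mints with fewer than 6 contribute all they have.
Σ min(cᵢ, 6) = 3 + 6 + 6 + 6 + 1 + 6 + 6 + 6 + 6 + 6 + 4 + 4 = 60.
Draw number 60 + 1 = 61 must push one box to 7.

61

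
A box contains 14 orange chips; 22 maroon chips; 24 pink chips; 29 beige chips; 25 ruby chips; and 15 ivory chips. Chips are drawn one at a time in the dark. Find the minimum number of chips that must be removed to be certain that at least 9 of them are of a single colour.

An adversary could hand out at most 8 chips per colour: 8 + 8 + 8 + 8 + 8 + 8 = 48 chips and still no colour has 9.
By pigeonhole, one more chip lands in a colour already at 8, so 49 draws are enough and 48 are not.

49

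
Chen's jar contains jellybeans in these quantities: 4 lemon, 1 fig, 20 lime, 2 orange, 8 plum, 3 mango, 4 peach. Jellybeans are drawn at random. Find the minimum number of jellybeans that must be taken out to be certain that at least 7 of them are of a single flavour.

By the pigeonhole principle, put each drawn jellybean into a box by flavour. The largest draw with every box below 7 takes min(count, 6) from each flavour; flavours with fewer than 6 contribute all they have.
Σ min(cᵢ, 6) = 4 + 1 + 6 + 2 + 6 + 3 + 4 = 26.
Draw number 26 + 1 = 27 must push one box to 7.

27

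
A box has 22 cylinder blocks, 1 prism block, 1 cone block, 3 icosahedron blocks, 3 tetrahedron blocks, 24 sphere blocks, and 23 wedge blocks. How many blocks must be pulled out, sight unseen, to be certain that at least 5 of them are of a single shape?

Put each drawn block into a box by shape. The largest draw with every box below 5 takes min(count, 4) from each shape; shapes with fewer than 4 contribute all they have.
Σ min(cᵢ, 4) = 4 + 1 + 1 + 3 + 3 + 4 + 4 = 20.
Draw number 20 + 1 = 21 must push one box to 5.

21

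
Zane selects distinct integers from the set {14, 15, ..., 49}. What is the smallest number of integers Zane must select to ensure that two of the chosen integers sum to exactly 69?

22

Group the elements by complementary pair {x, 69−x}: {20,49}, {21,48}, {22,47}, …, giving 15 two-element pairs and 6 integers whose partner 69−x falls outside [14,49].
By the pigeonhole principle, treating each of those 21 groups as a pigeonhole, one can pick one integer per group — 21 integers — with no two summing to 69.
The 22nd integer lands in an occupied pair, forcing a sum of 69.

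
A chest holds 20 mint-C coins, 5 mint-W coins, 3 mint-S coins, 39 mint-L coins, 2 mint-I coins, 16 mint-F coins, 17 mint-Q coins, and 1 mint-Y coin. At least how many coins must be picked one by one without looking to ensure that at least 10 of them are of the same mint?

Put each drawn coin into a box by mint. The largest draw with every box below 10 takes min(count, 9) from each mint; mints with fewer than 9 contribute all they have.
Σ min(cᵢ, 9) = 9 + 5 + 3 + 9 + 2 + 9 + 9 + 1 = 47.
Draw number 47 + 1 = 48 must push one box to 10.

48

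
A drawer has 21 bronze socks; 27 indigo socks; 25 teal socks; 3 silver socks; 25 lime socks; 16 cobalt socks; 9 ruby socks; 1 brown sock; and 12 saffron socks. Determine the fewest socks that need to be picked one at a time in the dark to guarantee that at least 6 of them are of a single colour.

The 9 colours are the holes; the socks drawn are the pigeons.
To avoid 6 of any one colour, the worst case takes at most 5 of each colour, or every sock of a colour that has fewer than 5.
That gives 5 + 5 + 5 + 3 + 5 + 5 + 5 + 1 + 5 = 39 socks with no colour reaching 6.
The next sock forces some colour to 6, so 39 + 1 = 40.

40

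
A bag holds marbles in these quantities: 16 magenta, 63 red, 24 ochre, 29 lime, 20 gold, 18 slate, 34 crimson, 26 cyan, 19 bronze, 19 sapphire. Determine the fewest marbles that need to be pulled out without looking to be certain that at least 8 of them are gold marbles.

256

In the worst case for collecting gold marbles, every non-gold marble comes out first.
There are 16 + 63 + 24 + 29 + 18 + 34 + 26 + 19 + 19 = 248 non-gold marbles altogether.
After those, each further marble must be gold, so 248 + 8 = 256 draws guarantee 8 gold marbles.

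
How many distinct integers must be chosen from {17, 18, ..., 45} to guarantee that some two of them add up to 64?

A set avoiding the sum 64 can contain at most one of each pair {x, 64−x}, plus the 3 elements whose complement lies outside the range or equal to its own complement.
The integers 17, …, 32 (16 of them) are such a set: any two sum to at least 17+18 = 35 and at most 31+32 = 63 < 64.
By pigeonhole, any 17th integer completes one of the 13 pairs, so 17 choices force a sum of 64.

17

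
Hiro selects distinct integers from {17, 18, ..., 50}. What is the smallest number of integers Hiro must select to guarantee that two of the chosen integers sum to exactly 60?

Group the elements by complementary pair {x, 60−x}: {17,43}, {18,42}, {19,41}, …, giving 13 two-element pairs, the single value 30 (it cannot pair with itself since the integers are distinct), and 7 integers whose partner 60−x falls outside [17,50].
By the pigeonhole principle, treating each of those 21 groups as a pigeonhole, one can pick one integer per group — 21 integers — with no two summing to 60.
The 22nd integer lands in an occupied pair, forcing a sum of 60.

22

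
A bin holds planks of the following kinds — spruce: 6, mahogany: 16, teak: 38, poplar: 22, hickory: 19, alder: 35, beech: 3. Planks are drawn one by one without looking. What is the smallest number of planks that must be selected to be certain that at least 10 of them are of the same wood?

An adversary could hand out at most 9 planks per wood (spruce, beech run out sooner): 6 + 9 + 9 + 9 + 9 + 9 + 3 = 54 planks and still no wood has 10.
By pigeonhole, one more plank lands in a wood already at 9, so 55 draws are enough and 54 are not.

55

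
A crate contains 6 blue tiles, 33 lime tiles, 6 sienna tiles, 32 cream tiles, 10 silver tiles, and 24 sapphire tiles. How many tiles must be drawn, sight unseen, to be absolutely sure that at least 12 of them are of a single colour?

56

By the pigeonhole principle, put each drawn tile into a box by colour. The largest draw with every box below 12 takes min(count, 11) from each colour; colours with fewer than 11 contribute all they have.
Σ min(cᵢ, 11) = 6 + 11 + 6 + 11 + 10 + 11 = 55.
Draw number 55 + 1 = 56 must push one box to 12.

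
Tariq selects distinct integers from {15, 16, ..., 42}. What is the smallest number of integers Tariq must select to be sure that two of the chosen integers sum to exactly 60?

17

Two chosen integers sum to 60 exactly when both halves of some pair {x, 60−x} with 18 ≤ x ≤ 60−x ≤ 42 are chosen — 12 such pairs.
The remaining 4 elements (those with no distinct partner in range) can never complete a 60-sum, so the worst case takes all of them and one from each pair: 4 + 12 = 16.
The 17th integer has to be the second member of some pair, so 16 + 1 = 17.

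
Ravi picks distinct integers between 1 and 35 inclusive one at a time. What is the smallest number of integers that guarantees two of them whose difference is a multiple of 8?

9

Integers whose pairwise differences are multiples of 8 are exactly those sharing a remainder mod 8. By the pigeonhole principle, the 8 residue classes mod 8 are the pigeonholes.
With 8 integers one could put 1 in each residue class and have no class reach 2.
The 9th integer pushes some class to 2, so 8·1 + 1 = 9.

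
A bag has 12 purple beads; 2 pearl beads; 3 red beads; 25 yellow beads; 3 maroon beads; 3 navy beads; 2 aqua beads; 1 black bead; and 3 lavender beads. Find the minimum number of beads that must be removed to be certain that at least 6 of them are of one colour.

Pigeonhole: the 9 colours are the holes; the beads drawn are the pigeons.
To avoid 6 of any one colour, the worst case takes at most 5 of each colour, or every bead of a colour that has fewer than 5.
That gives 5 + 2 + 3 + 5 + 3 + 3 + 2 + 1 + 3 = 27 beads with no colour reaching 6.
The next bead forces some colour to 6, so 27 + 1 = 28.

28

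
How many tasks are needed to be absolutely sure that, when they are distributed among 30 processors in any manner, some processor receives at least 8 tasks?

With 210 tasks one could put exactly 7 in each of the 30 processors, and no processor would reach 8.
One more task must land in a processor that already has 7, giving it 8.
So 30 × 7 + 1 = 211 tasks are required.

211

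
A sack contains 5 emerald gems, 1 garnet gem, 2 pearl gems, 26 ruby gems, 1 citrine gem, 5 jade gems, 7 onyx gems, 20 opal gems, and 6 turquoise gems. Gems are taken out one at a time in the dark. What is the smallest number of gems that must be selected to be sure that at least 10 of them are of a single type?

An adversary could hand out at most 9 gems per type (7 types run out sooner): 5 + 1 + 2 + 9 + 1 + 5 + 7 + 9 + 6 = 45 gems and still no type has 10.
By pigeonhole, one more gem lands in a type already at 9, so 46 draws are enough and 45 are not.

46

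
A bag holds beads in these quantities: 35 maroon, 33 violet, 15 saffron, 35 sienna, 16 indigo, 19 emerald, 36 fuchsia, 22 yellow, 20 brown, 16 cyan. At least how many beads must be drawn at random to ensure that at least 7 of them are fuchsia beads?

218

In the worst case for collecting fuchsia beads, every non-fuchsia bead comes out first.
There are 35 + 33 + 15 + 35 + 16 + 19 + 22 + 20 + 16 = 211 non-fuchsia beads altogether.
After those, each further bead must be fuchsia, so 211 + 7 = 218 draws guarantee 7 fuchsia beads.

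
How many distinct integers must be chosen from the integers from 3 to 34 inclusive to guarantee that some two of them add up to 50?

24

Two chosen integers sum to 50 exactly when both halves of some pair {x, 50−x} with 16 ≤ x ≤ 50−x ≤ 34 are chosen — 9 such pairs.
The remaining 14 elements (those with no distinct partner in range) can never complete a 50-sum, so the worst case takes all of them and one from each pair: 14 + 9 = 23.
By pigeonhole, the 24th integer has to be the second member of some pair, so 23 + 1 = 24.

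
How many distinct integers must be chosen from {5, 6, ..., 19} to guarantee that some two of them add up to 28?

Group the elements by complementary pair {x, 28−x}: {9,19}, {10,18}, {11,17}, …, giving 5 two-element pairs, the single value 14 (it cannot pair with itself since the integers are distinct), and 4 integers whose partner 28−x falls outside [5,19].
By pigeonhole, treating each of those 10 groups as a pigeonhole, one can pick one integer per group — 10 integers — with no two summing to 28.
The 11th integer lands in an occupied pair, forcing a sum of 28.

11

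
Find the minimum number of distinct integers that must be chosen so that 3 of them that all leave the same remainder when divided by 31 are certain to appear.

63

The 31 residue classes mod 31 are the pigeonholes.
With 62 integers one could put 2 in each residue class and have no class reach 3.
The 63rd integer pushes some class to 3, so 31·2 + 1 = 63.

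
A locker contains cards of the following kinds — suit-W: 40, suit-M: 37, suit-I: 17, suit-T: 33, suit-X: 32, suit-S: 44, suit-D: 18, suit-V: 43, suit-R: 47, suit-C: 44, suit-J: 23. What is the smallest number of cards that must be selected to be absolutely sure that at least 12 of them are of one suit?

122

The 11 suits are the holes; the cards drawn are the pigeons.
To avoid 12 of any one suit, the worst case takes at most 11 of each suit.
That gives 11 + 11 + 11 + 11 + 11 + 11 + 11 + 11 + 11 + 11 + 11 = 121 cards with no suit reaching 12.
The next card forces some suit to 12, so 121 + 1 = 122.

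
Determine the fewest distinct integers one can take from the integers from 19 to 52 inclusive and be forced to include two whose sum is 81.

Two chosen integers sum to 81 exactly when both halves of some pair {x, 81−x} with 29 ≤ x ≤ 81−x ≤ 52 are chosen — 12 such pairs.
The remaining 10 elements (those with no distinct partner in range) can never complete a 81-sum, so the worst case takes all of them and one from each pair: 10 + 12 = 22.
The 23rd integer has to be the second member of some pair, so 22 + 1 = 23.

23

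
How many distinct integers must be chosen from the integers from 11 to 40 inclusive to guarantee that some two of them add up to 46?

Two chosen integers sum to 46 exactly when both halves of some pair {x, 46−x} with 11 ≤ x ≤ 46−x ≤ 35 are chosen — 12 such pairs.
The remaining 6 elements (those with no distinct partner in range) can never complete a 46-sum, so the worst case takes all of them and one from each pair: 6 + 12 = 18.
Pigeonhole: the 19th integer has to be the second member of some pair, so 18 + 1 = 19.

19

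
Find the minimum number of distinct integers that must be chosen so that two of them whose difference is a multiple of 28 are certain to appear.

29

Integers whose pairwise differences are multiples of 28 are exactly those sharing a remainder mod 28. The 28 residue classes mod 28 are the pigeonholes.
With 28 integers one could put 1 in each residue class and have no class reach 2.
The 29th integer pushes some class to 2, so 28·1 + 1 = 29.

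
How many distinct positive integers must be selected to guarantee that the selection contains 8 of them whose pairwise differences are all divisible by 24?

Integers whose pairwise differences are multiples of 24 are exactly those sharing a remainder mod 24. By the pigeonhole principle, the 24 residue classes mod 24 are the pigeonholes.
With 168 integers one could put 7 in each residue class and have no class reach 8.
The 169th integer pushes some class to 8, so 24·7 + 1 = 169.

169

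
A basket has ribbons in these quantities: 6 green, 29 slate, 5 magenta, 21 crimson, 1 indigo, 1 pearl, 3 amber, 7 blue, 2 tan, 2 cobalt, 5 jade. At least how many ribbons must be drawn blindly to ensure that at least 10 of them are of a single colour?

By the pigeonhole principle, put each drawn ribbon into a box by colour. The largest draw with every box below 10 takes min(count, 9) from each colour; colours with fewer than 9 contribute all they have.
Σ min(cᵢ, 9) = 6 + 9 + 5 + 9 + 1 + 1 + 3 + 7 + 2 + 2 + 5 = 50.
Draw number 50 + 1 = 51 must push one box to 10.

51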